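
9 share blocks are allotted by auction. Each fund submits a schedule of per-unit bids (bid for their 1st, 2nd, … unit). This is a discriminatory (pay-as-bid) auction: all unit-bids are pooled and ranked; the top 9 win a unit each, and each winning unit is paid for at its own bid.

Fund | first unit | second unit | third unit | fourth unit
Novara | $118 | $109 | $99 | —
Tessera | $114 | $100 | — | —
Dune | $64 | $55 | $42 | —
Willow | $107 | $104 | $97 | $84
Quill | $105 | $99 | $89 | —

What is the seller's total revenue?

Merging the schedules and taking the best 9: 118 (Novara-1), 114 (Tessera-1), 109 (Novara-2), 107 (Willow-1), 105 (Quill-1), 104 (Willow-2), 100 (Tessera-2), 99 (Novara-3), 99 (Quill-2)
Next rejected bid: $97 (not a price — pay-as-bid).
Each winning unit pays its own bid.
Revenue = 118 + 114 + 109 + 107 + 105 + 104 + 100 + 99 + 99 = $955.

Total revenue: $955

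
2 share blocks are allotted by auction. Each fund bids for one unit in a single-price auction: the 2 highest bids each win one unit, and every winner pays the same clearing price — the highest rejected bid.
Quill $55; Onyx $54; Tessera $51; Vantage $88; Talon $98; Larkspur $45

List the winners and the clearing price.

Sorting: 98 (Talon), 88 (Vantage), 55 (Quill), 54 (Onyx), …
The 2 highest are Talon, Vantage.
First losing bid is Quill's $55, which sets the uniform price.

Talon, Vantage; each pays $55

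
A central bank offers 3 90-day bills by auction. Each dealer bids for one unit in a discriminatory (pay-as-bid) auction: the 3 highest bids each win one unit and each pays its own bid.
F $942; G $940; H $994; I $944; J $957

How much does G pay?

Ordering the bids: 994 (H), 957 (J), 944 (I), 942 (F), 940 (G)
The 3 highest are H, J, I.
G does not win → $0.

G pays $0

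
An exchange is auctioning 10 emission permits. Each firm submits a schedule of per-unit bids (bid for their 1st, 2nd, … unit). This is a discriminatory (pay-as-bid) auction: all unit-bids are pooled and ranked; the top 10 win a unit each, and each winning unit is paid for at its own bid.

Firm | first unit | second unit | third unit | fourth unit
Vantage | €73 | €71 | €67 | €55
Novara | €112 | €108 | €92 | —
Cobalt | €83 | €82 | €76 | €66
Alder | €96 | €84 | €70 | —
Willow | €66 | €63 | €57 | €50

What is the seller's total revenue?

Pooled unit-bids ranked (top 10): 112 (Novara-1), 108 (Novara-2), 96 (Alder-1), 92 (Novara-3), 84 (Alder-2), 83 (Cobalt-1), 82 (Cobalt-2), 76 (Cobalt-3), 73 (Vantage-1), 71 (Vantage-2)
Next rejected bid: €70 (not a price — pay-as-bid).
Each winning unit pays its own bid.
Revenue = 112 + 108 + 96 + 92 + 84 + 83 + 82 + 76 + 73 + 71 = €877.

Total revenue: €877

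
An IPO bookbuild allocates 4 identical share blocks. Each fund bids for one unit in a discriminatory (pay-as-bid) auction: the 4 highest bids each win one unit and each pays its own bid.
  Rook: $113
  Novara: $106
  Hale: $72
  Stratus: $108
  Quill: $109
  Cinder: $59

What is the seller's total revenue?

Bids ranked high→low: 113 (Rook), 109 (Quill), 108 (Stratus), 106 (Novara), 72 (Hale), 59 (Cinder)
The 4 highest are Rook, Quill, Stratus, Novara.
Total revenue = 113 + 109 + 108 + 106 = $436.

Total revenue: $436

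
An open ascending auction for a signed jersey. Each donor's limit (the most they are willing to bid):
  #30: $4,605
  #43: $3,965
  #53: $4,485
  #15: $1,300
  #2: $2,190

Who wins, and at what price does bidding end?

#30 wins at $4,485

Sorting limits: 4,605 (#30) > 4,485 (#53) > 3,965 (#43) > 2,190 (#2) > 1,300 (#15)
Bidding ends when #53 exits at $4,485; #30 takes it.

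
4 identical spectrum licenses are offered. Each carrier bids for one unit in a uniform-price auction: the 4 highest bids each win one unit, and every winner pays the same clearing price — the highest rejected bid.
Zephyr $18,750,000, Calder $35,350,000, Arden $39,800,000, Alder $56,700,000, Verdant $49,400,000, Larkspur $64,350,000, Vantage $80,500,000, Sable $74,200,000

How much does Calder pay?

Bids ranked high→low: 80,500,000 (Vantage), 74,200,000 (Sable), 64,350,000 (Larkspur), 56,700,000 (Alder), 49,400,000 (Verdant), 39,800,000 (Arden), …
Winners (4 units): Vantage, Sable, Larkspur, Alder.
Highest unsuccessful bid: $49,400,000 → clearing price.
Calder does not win → pays $0.

Calder pays $0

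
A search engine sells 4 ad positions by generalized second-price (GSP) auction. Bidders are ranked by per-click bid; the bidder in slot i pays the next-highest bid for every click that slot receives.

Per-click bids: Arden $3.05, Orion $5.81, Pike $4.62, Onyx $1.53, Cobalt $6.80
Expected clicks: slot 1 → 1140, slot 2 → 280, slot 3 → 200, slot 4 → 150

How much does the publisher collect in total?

Sorting advertisers: $6.80 (Cobalt) > $5.81 (Orion) > $4.62 (Pike) > $3.05 (Arden) > $1.53 (Onyx)
Slot 1: Cobalt pays $5.81 × 1140 = $6623.40
Slot 2: Orion pays $4.62 × 280 = $1293.60
Slot 3: Pike pays $3.05 × 200 = $610.00
Slot 4: Arden pays $1.53 × 150 = $229.50
Total = $8756.50

Total revenue: $8756.50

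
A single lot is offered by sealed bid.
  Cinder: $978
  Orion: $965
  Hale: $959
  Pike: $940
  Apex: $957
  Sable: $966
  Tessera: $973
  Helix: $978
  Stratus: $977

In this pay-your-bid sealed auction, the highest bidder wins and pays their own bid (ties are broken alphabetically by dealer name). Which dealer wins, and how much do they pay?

Bids in order: 978 (Cinder) > 978 (Helix) > 977 (Stratus) > 973 (Tessera) > 966 (Sable) > 965 (Orion) > …
Tie at $978 → Cinder wins by tie-break.
First-price: Cinder pays what they bid, $978.

Cinder pays $978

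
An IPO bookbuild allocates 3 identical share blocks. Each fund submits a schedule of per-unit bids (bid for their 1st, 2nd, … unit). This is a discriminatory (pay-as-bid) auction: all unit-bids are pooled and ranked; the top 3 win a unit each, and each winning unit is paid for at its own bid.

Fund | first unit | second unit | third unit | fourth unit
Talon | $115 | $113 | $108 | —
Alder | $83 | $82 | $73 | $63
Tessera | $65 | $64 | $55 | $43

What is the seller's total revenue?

All unit-bids, highest first — top 3: 115 (Talon-1), 113 (Talon-2), 108 (Talon-3)
Next rejected bid: $83 (not a price — pay-as-bid).
Each winning unit pays its own bid.
Revenue = 115 + 113 + 108 = $336.

Total revenue: $336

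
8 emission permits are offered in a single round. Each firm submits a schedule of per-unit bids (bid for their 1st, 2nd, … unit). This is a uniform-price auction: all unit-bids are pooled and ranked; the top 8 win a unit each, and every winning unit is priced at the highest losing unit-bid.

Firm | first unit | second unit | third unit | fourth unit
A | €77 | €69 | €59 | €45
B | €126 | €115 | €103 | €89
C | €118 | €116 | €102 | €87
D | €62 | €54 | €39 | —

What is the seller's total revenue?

Total revenue: €616

Pooled unit-bids ranked (top 8): 126 (B-1), 118 (C-1), 116 (C-2), 115 (B-2), 103 (B-3), 102 (C-3), 89 (B-4), 87 (C-4)
First bid not allocated: €77.
Allocation: B 4, C 4. Every unit priced at €77.
Revenue = 8 × 77 = €616.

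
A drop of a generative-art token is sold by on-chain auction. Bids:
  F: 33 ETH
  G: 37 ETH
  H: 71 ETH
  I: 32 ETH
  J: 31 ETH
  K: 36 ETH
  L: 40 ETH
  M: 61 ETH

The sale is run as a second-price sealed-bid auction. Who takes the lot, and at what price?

H pays 61 ETH

Rule: the highest bidder wins and pays the second-highest bid.
Bids ranked: 71 (H) > 61 (M) > 40 (L) > 37 (G) > 36 (K) > 33 (F) > …
Second-price: H pays M's bid of 61 ETH.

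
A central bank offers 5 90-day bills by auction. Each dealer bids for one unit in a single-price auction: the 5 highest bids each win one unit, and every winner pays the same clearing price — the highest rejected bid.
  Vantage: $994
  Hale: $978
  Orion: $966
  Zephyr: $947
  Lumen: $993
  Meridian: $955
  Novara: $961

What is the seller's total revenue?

Sorting: 994 (Vantage), 993 (Lumen), 978 (Hale), 966 (Orion), 961 (Novara), 955 (Meridian), 947 (Zephyr)
Winners (5 units): Vantage, Lumen, Hale, Orion, Novara.
Clearing price = highest rejected bid = $955.
Total revenue = 5 × $955 = $4,775.

Total revenue: $4,775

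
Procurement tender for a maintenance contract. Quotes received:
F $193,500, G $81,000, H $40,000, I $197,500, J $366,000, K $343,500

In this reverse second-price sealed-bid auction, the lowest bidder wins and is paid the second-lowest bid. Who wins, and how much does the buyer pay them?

Sorting bids: 40,000 (H) < 81,000 (G) < 193,500 (F) < 197,500 (I) < 343,500 (K) < 366,000 (J)
Second-price: H is paid G's bid of $81,000.

H is paid $81,000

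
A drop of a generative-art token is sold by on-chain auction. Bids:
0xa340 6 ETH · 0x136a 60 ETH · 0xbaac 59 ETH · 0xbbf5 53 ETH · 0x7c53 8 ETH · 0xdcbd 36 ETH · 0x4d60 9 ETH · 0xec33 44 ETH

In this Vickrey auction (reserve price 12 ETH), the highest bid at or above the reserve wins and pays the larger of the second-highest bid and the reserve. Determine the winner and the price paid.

0x136a pays 59 ETH

Sorting bids: 60 (0x136a) > 59 (0xbaac) > 53 (0xbbf5) > 44 (0xec33) > 36 (0xdcbd) > 9 (0x4d60) > …
0x136a has the top bid at or above the reserve (60 ETH).
max(second-highest 59 ETH, reserve 12 ETH) = 59 ETH; the reserve does not bind.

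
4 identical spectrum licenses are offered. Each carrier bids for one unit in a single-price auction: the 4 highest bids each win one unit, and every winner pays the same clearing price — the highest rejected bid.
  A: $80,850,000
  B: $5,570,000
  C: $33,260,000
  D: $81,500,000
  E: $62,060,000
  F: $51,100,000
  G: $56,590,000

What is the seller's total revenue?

Ordering the bids: 81,500,000 (D), 80,850,000 (A), 62,060,000 (E), 56,590,000 (G), 51,100,000 (F), 33,260,000 (C), …
Winners (4 units): D, A, E, G.
Clearing price = highest rejected bid = $51,100,000.
Total revenue = 4 × $51,100,000 = $204,400,000.

Total revenue: $204,400,000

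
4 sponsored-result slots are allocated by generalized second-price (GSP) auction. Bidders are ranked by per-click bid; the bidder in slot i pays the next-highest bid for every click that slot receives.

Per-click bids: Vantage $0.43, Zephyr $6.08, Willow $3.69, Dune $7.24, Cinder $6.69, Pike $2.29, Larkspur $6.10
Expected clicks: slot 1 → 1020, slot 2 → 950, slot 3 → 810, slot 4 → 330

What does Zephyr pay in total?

Sorting advertisers: $7.24 (Dune) > $6.69 (Cinder) > $6.10 (Larkspur) > $6.08 (Zephyr) > $3.69 (Willow) > …
Zephyr holds slot 4 → pays next bid $3.69 × 330 clicks = $1217.70.

Zephyr pays $1217.70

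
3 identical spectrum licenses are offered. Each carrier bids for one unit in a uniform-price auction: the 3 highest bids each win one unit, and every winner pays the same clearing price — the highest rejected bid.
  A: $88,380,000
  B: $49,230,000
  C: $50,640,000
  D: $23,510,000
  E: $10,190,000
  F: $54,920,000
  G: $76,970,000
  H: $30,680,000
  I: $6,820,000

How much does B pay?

B pays $0

Ordering the bids: 88,380,000 (A), 76,970,000 (G), 54,920,000 (F), 50,640,000 (C), 49,230,000 (B), …
Winners (3 units): A, G, F.
Highest unsuccessful bid: $50,640,000 → clearing price.
B does not win → pays $0.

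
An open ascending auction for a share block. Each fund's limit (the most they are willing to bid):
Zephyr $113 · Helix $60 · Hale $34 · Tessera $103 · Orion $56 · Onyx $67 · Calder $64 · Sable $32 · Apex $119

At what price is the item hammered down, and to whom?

Apex wins at $113

Rule: the price rises until one bidder remains; the winner pays the price at which the last rival dropped out.
Limits ranked: 119 (Apex) > 113 (Zephyr) > 103 (Tessera) > 67 (Onyx) > 64 (Calder) > 60 (Helix) > …
Once the price passes $113, only Apex is left; the hammer falls at Zephyr's limit of $113.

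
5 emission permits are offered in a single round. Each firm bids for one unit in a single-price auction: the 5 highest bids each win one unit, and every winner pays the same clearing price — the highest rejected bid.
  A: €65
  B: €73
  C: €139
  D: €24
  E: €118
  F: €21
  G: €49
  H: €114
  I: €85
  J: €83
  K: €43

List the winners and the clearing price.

Bids ranked high→low: 139 (C), 118 (E), 114 (H), 85 (I), 83 (J), 73 (B), 65 (A), …
The 5 highest are C, E, H, I, J.
Clearing price = highest rejected bid = €73.

C, E, H, I, J; each pays €73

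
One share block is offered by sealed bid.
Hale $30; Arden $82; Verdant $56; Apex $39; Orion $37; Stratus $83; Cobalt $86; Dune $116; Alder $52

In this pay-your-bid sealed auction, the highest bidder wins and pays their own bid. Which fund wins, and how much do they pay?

Dune pays $116

Bids ranked: 116 (Dune) > 86 (Cobalt) > 83 (Stratus) > 82 (Arden) > 56 (Verdant) > 52 (Alder) > …
First-price: Dune pays what they bid, $116.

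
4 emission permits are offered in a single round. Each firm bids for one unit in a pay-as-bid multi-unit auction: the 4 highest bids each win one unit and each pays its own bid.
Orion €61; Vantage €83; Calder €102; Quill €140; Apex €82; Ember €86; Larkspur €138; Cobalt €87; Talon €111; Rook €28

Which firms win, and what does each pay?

Quill €140, Larkspur €138, Talon €111, Calder €102

Bids ranked high→low: 140 (Quill), 138 (Larkspur), 111 (Talon), 102 (Calder), 87 (Cobalt), 86 (Ember), …
Top 4: Quill, Larkspur, Talon, Calder.
Each winner pays its own bid: Quill €140, Larkspur €138, Talon €111, Calder €102.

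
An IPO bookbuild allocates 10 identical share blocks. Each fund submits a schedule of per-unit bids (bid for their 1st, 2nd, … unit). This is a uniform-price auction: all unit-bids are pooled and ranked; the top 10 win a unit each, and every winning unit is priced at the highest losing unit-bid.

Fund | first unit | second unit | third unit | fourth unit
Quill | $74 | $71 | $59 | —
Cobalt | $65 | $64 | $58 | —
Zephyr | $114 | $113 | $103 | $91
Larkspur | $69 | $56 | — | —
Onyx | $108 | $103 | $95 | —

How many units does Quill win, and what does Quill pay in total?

Quill: 2 units, pays $130

All unit-bids, highest first — top 10: 114 (Zephyr-1), 113 (Zephyr-2), 108 (Onyx-1), 103 (Zephyr-3), 103 (Onyx-2), 95 (Onyx-3), 91 (Zephyr-4), 74 (Quill-1), 71 (Quill-2), 69 (Larkspur-1)
The (k+1)-th unit-bid is $65.
Quill wins 2 unit(s) at $65 each.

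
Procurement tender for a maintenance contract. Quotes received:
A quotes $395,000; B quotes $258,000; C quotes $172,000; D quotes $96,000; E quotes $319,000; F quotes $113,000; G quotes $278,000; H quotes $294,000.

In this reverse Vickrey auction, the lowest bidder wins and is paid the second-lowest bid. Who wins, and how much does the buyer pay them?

D is paid $113,000

Reverse Vickrey auction: the lowest bidder wins and is paid the second-lowest bid.
Bids ranked: 96,000 (D) < 113,000 (F) < 172,000 (C) < 258,000 (B) < 278,000 (G) < 294,000 (H) < …
D is lowest; is paid the second-lowest bid, $113,000.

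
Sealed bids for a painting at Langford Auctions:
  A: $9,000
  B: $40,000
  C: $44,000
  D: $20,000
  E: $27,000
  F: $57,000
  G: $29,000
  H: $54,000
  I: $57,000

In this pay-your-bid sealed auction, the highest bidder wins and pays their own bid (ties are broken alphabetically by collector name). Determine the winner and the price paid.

F pays $57,000

Bids ranked: 57,000 (F) > 57,000 (I) > 54,000 (H) > 44,000 (C) > 40,000 (B) > 29,000 (G) > …
F and I tie at $57,000; tie-break gives it to F.
First-price: F pays what they bid, $57,000.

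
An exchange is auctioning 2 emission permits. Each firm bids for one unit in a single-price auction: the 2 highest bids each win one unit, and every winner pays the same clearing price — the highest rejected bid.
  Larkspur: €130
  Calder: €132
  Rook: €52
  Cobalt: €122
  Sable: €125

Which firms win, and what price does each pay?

Ordering the bids: 132 (Calder), 130 (Larkspur), 125 (Sable), 122 (Cobalt), …
The 2 highest are Calder, Larkspur.
Clearing price = highest rejected bid = €125.

Calder, Larkspur; each pays €125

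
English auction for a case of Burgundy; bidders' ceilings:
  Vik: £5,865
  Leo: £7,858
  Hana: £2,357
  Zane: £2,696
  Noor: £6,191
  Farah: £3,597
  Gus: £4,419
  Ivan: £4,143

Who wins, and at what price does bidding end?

Leo wins at £6,191

Open ascending-bid auction: the price rises until one bidder remains; the winner pays the price at which the last rival dropped out.
Limits in order: 7,858 (Leo) > 6,191 (Noor) > 5,865 (Vik) > 4,419 (Gus) > 4,143 (Ivan) > 3,597 (Farah) > …
Once the price passes £6,191, only Leo is left; the hammer falls at Noor's limit of £6,191.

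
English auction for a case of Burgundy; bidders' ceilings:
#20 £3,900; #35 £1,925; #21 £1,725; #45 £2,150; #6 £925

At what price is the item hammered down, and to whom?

#20 wins at £2,150

Rule: the price rises until one bidder remains; the winner pays the price at which the last rival dropped out.
Limits in order: 3,900 (#20) > 2,150 (#45) > 1,925 (#35) > 1,725 (#21) > 925 (#6)
Bidding ends when #45 exits at £2,150; #20 takes it.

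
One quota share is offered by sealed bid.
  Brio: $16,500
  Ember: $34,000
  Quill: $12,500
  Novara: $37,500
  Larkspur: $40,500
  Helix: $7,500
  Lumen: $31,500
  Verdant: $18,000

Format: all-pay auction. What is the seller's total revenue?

Bids ranked: 40,500 (Larkspur) > 37,500 (Novara) > 34,000 (Ember) > 31,500 (Lumen) > 18,000 (Verdant) > 16,500 (Brio) > …
Every bidder forfeits their bid regardless of winning.
Revenue = 16,500 + 34,000 + 12,500 + 37,500 + 40,500 + 7,500 + 31,500 + 18,000 = $198,000.

Total revenue: $198,000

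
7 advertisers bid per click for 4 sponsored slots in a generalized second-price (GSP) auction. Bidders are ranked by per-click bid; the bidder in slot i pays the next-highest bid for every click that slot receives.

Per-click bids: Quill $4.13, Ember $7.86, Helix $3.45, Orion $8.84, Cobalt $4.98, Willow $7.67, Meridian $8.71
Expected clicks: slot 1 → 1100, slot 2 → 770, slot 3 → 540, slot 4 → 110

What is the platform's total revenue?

Total revenue: $20322.80

Ranked by bid: $8.84 (Orion) > $8.71 (Meridian) > $7.86 (Ember) > $7.67 (Willow) > $4.98 (Cobalt) > …
Slot 1: Orion pays $8.71 × 1100 = $9581.00
Slot 2: Meridian pays $7.86 × 770 = $6052.20
Slot 3: Ember pays $7.67 × 540 = $4141.80
Slot 4: Willow pays $4.98 × 110 = $547.80
Total = $20322.80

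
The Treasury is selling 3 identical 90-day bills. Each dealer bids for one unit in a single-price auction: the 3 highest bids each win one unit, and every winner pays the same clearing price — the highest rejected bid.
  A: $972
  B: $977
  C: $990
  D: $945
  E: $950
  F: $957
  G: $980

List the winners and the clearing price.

Bids ranked high→low: 990 (C), 980 (G), 977 (B), 972 (A), 957 (F), …
Top 3: C, G, B.
Clearing price = highest rejected bid = $972.

C, G, B; each pays $972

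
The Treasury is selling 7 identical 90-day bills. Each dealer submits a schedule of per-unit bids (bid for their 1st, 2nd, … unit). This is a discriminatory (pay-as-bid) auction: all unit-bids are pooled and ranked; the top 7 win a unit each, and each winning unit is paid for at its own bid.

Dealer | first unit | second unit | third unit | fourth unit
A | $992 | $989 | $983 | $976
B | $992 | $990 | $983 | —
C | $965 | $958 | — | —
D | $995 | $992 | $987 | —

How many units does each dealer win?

Merging the schedules and taking the best 7: 995 (D-1), 992 (A-1), 992 (B-1), 992 (D-2), 990 (B-2), 989 (A-2), 987 (D-3)
Next rejected bid: $983 (not a price — pay-as-bid).
Allocation: A 2, B 2, D 3.

A 2, B 2, D 3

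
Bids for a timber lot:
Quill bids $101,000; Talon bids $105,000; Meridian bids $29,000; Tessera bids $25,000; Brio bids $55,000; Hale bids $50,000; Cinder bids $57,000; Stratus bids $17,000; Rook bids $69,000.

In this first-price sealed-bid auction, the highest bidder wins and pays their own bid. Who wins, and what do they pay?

First-price sealed-bid auction: the highest bidder wins and pays their own bid.
Sorting bids: 105,000 (Talon) > 101,000 (Quill) > 69,000 (Rook) > 57,000 (Cinder) > 55,000 (Brio) > 50,000 (Hale) > …
Talon has the highest bid and pays exactly that: $105,000.

Talon pays $105,000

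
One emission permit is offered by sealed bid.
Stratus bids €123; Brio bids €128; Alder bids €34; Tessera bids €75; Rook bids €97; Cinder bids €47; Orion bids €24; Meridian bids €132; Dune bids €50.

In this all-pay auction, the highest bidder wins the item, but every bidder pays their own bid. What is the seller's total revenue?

Total revenue: €710

Bids in order: 132 (Meridian) > 128 (Brio) > 123 (Stratus) > 97 (Rook) > 75 (Tessera) > 50 (Dune) > …
Every bidder forfeits their bid regardless of winning.
Revenue = 123 + 128 + 34 + 75 + 97 + 47 + 24 + 132 + 50 = €710.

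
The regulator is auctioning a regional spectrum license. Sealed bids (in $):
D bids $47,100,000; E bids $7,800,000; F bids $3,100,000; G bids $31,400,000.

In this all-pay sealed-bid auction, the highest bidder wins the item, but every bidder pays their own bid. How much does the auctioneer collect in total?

Total revenue: $89,400,000

Rule: the highest bidder wins the item, but every bidder pays their own bid.
Sorting bids: 47,100,000 (D) > 31,400,000 (G) > 7,800,000 (E) > 3,100,000 (F)
Every bidder forfeits their bid regardless of winning.
Revenue = 47,100,000 + 7,800,000 + 3,100,000 + 31,400,000 = $89,400,000.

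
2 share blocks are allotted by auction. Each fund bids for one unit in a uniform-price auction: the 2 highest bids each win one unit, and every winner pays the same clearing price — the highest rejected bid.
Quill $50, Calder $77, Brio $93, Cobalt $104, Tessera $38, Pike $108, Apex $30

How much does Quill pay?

Quill pays $0

Ordering the bids: 108 (Pike), 104 (Cobalt), 93 (Brio), 77 (Calder), …
Winners (2 units): Pike, Cobalt.
Clearing price = highest rejected bid = $93.
Quill does not win → pays $0.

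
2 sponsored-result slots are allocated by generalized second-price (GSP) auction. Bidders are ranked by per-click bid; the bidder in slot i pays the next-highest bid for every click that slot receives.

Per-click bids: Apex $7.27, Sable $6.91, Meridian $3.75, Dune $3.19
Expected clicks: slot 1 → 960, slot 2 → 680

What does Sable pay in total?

Sorting advertisers: $7.27 (Apex) > $6.91 (Sable) > $3.75 (Meridian) > …
Sable holds slot 2 → pays next bid $3.75 × 680 clicks = $2550.00.

Sable pays $2550.00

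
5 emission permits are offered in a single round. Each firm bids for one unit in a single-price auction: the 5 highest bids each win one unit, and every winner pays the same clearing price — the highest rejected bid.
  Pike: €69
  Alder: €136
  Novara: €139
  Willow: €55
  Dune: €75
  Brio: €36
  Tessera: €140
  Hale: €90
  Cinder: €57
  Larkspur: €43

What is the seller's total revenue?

Total revenue: €345

Ordering the bids: 140 (Tessera), 139 (Novara), 136 (Alder), 90 (Hale), 75 (Dune), 69 (Pike), 57 (Cinder), …
The 5 highest are Tessera, Novara, Alder, Hale, Dune.
Clearing price = highest rejected bid = €69.
Total revenue = 5 × €69 = €345.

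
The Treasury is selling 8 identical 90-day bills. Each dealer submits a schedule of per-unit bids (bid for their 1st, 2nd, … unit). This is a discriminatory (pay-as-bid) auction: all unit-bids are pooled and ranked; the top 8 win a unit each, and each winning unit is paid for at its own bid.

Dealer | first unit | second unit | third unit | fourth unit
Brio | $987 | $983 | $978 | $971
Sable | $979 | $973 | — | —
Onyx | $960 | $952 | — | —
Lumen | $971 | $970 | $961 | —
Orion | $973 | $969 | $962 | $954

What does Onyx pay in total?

Merging the schedules and taking the best 8: 987 (Brio-1), 983 (Brio-2), 979 (Sable-1), 978 (Brio-3), 973 (Sable-2), 973 (Orion-1), 971 (Brio-4), 971 (Lumen-1)
Next rejected bid: $970 (not a price — pay-as-bid).
Onyx wins no units.

Onyx pays $0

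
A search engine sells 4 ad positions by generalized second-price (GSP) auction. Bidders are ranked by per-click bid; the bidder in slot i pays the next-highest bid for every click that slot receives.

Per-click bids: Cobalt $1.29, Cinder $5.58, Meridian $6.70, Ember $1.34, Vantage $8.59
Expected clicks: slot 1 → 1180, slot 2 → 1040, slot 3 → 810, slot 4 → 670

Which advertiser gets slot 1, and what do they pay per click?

Ranked by bid: $8.59 (Vantage) > $6.70 (Meridian) > $5.58 (Cinder) > $1.34 (Ember) > $1.29 (Cobalt)
Slot 1 goes to the first-ranked bidder, Vantage, who pays the next bid down: $6.70/click.

Vantage; $6.70 per click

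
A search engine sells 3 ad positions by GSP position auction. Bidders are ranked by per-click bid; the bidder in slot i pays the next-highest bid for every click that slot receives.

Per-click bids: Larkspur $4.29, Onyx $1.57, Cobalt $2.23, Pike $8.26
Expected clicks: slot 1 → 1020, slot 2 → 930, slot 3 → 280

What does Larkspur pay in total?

Sorting advertisers: $8.26 (Pike) > $4.29 (Larkspur) > $2.23 (Cobalt) > $1.57 (Onyx)
Larkspur holds slot 2 → pays next bid $2.23 × 930 clicks = $2073.90.

Larkspur pays $2073.90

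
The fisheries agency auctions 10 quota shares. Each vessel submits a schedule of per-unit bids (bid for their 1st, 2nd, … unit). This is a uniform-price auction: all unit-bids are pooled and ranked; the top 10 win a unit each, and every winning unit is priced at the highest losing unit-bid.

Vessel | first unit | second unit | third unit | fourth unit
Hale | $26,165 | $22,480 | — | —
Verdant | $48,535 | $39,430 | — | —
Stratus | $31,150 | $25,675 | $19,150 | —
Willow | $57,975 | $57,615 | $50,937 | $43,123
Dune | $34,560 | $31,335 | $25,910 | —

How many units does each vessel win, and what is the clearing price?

Pooled unit-bids ranked (top 10): 57,975 (Willow-1), 57,615 (Willow-2), 50,937 (Willow-3), 48,535 (Verdant-1), 43,123 (Willow-4), 39,430 (Verdant-2), 34,560 (Dune-1), 31,335 (Dune-2), 31,150 (Stratus-1), 26,165 (Hale-1)
The (k+1)-th unit-bid is $25,910.
Allocation: Dune 2, Hale 1, Stratus 1, Verdant 2, Willow 4.

Dune 2, Hale 1, Stratus 1, Verdant 2, Willow 4; clearing price $25,910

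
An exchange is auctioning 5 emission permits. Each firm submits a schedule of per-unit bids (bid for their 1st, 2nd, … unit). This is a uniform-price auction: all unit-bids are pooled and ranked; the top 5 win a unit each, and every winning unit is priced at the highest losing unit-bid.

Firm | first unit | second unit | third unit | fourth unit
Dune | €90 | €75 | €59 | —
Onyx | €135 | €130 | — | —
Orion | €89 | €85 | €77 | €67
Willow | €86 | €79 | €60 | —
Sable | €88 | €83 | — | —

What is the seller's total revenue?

All unit-bids, highest first — top 5: 135 (Onyx-1), 130 (Onyx-2), 90 (Dune-1), 89 (Orion-1), 88 (Sable-1)
First bid not allocated: €86.
Allocation: Dune 1, Onyx 2, Orion 1, Sable 1. Every unit priced at €86.
Revenue = 5 × 86 = €430.

Total revenue: €430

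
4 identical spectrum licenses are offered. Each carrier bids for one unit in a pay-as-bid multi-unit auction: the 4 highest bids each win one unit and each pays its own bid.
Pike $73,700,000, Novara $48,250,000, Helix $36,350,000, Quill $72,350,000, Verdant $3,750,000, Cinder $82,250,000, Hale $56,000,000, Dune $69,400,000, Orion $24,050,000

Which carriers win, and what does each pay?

Ordering the bids: 82,250,000 (Cinder), 73,700,000 (Pike), 72,350,000 (Quill), 69,400,000 (Dune), 56,000,000 (Hale), 48,250,000 (Novara), …
Winners (4 units): Cinder, Pike, Quill, Dune.
Each winner pays its own bid: Cinder $82,250,000, Pike $73,700,000, Quill $72,350,000, Dune $69,400,000.

Cinder $82,250,000, Pike $73,700,000, Quill $72,350,000, Dune $69,400,000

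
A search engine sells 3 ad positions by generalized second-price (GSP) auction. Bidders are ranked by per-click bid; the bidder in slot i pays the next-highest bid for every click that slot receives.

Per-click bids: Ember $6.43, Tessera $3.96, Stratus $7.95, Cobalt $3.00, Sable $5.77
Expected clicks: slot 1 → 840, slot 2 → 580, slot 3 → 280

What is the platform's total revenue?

Total revenue: $9856.60

Ranked by bid: $7.95 (Stratus) > $6.43 (Ember) > $5.77 (Sable) > $3.96 (Tessera) > …
Slot 1: Stratus pays $6.43 × 840 = $5401.20
Slot 2: Ember pays $5.77 × 580 = $3346.60
Slot 3: Sable pays $3.96 × 280 = $1108.80
Total = $9856.60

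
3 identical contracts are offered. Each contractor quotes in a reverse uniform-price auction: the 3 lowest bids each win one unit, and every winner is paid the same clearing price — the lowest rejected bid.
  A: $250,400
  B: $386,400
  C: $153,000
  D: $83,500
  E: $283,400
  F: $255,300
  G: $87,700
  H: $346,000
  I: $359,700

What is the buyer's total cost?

Total cost: $751,200

Ordering the bids: 83,500 (D), 87,700 (G), 153,000 (C), 250,400 (A), 255,300 (F), …
Lowest 3: D, G, C.
First losing bid is A's $250,400, which sets the uniform price.
Total cost = 3 × $250,400 = $751,200.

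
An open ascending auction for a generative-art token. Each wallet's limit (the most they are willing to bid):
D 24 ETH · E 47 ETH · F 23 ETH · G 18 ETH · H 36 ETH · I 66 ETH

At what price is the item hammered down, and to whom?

Sorting limits: 66 (I) > 47 (E) > 36 (H) > 24 (D) > 23 (F) > 18 (G)
E is the last rival to drop out, at 47 ETH; I remains and wins at that price.

I wins at 47 ETH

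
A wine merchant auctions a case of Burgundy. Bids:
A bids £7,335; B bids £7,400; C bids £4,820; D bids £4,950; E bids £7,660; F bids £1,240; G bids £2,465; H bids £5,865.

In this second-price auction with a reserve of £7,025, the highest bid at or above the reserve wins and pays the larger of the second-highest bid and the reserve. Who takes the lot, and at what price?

E pays £7,400

Bids in order: 7,660 (E) > 7,400 (B) > 7,335 (A) > 5,865 (H) > 4,950 (D) > 4,820 (C) > …
E has the top bid at or above the reserve (£7,660).
Second-highest bid £7,400 exceeds the reserve £7,025 → payment £7,400.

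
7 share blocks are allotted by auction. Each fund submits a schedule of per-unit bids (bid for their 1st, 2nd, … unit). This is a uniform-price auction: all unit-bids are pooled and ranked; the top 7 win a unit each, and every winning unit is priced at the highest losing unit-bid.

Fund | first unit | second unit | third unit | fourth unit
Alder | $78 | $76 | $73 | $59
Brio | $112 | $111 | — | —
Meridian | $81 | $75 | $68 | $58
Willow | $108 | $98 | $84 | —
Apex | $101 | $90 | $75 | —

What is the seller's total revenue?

Pooled unit-bids ranked (top 7): 112 (Brio-1), 111 (Brio-2), 108 (Willow-1), 101 (Apex-1), 98 (Willow-2), 90 (Apex-2), 84 (Willow-3)
Highest rejected unit-bid = $81.
Allocation: Apex 2, Brio 2, Willow 3. Every unit priced at $81.
Revenue = 7 × 81 = $567.

Total revenue: $567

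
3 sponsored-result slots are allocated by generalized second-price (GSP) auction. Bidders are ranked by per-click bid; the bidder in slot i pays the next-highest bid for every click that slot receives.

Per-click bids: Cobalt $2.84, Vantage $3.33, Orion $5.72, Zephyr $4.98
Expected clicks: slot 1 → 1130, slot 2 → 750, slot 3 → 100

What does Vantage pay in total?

Vantage pays $284.00

Ranked by bid: $5.72 (Orion) > $4.98 (Zephyr) > $3.33 (Vantage) > $2.84 (Cobalt)
Vantage holds slot 3 → pays next bid $2.84 × 100 clicks = $284.00.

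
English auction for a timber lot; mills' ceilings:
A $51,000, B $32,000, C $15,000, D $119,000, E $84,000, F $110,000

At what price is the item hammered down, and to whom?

D wins at $110,000

Sorting limits: 119,000 (D) > 110,000 (F) > 84,000 (E) > 51,000 (A) > 32,000 (B) > 15,000 (C)
F is the last rival to drop out, at $110,000; D remains and wins at that price.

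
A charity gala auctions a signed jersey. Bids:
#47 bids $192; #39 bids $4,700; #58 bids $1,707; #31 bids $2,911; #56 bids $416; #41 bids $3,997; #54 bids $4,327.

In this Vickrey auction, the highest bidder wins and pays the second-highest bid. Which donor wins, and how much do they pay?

Vickrey auction: the highest bidder wins and pays the second-highest bid.
Sorting bids: 4,700 (#39) > 4,327 (#54) > 3,997 (#41) > 2,911 (#31) > 1,707 (#58) > 416 (#56) > …
Second-price: #39 pays #54's bid of $4,327.

#39 pays $4,327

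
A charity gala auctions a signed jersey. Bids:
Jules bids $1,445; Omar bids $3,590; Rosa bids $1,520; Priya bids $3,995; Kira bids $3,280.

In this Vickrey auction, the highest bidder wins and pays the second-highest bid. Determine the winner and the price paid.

Priya pays $3,590

Bids ranked: 3,995 (Priya) > 3,590 (Omar) > 3,280 (Kira) > 1,520 (Rosa) > 1,445 (Jules)
Priya is highest; pays the second-highest bid, $3,590.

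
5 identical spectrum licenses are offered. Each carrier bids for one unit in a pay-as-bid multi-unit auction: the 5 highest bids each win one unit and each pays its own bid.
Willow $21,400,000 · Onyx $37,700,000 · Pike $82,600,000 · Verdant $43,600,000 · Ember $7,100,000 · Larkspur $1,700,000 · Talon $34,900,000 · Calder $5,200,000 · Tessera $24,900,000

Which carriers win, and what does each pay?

Bids ranked high→low: 82,600,000 (Pike), 43,600,000 (Verdant), 37,700,000 (Onyx), 34,900,000 (Talon), 24,900,000 (Tessera), 21,400,000 (Willow), 7,100,000 (Ember), …
Winners (5 units): Pike, Verdant, Onyx, Talon, Tessera.
Each winner pays its own bid: Pike $82,600,000, Verdant $43,600,000, Onyx $37,700,000, Talon $34,900,000, Tessera $24,900,000.

Pike $82,600,000, Verdant $43,600,000, Onyx $37,700,000, Talon $34,900,000, Tessera $24,900,000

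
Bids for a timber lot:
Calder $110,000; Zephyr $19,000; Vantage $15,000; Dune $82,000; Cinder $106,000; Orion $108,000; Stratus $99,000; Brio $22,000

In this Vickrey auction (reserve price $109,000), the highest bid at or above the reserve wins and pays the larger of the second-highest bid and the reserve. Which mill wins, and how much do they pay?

Calder pays $109,000

Bids ranked: 110,000 (Calder) > 108,000 (Orion) > 106,000 (Cinder) > 99,000 (Stratus) > 82,000 (Dune) > 22,000 (Brio) > …
Calder has the top bid at or above the reserve ($110,000).
Second-highest bid $108,000 is below the reserve $109,000, so the reserve binds → payment $109,000.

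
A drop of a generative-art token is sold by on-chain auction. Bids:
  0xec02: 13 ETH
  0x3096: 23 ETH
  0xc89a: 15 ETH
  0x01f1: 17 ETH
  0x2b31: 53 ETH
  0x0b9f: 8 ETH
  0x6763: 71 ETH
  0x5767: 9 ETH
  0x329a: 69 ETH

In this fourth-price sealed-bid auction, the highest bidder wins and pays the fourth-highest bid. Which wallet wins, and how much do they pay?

Bids ranked: 71 (0x6763) > 69 (0x329a) > 53 (0x2b31) > 23 (0x3096) > 17 (0x01f1) > 15 (0xc89a) > …
0x6763 is highest; pays the fourth-highest bid, 23 ETH.

0x6763 pays 23 ETH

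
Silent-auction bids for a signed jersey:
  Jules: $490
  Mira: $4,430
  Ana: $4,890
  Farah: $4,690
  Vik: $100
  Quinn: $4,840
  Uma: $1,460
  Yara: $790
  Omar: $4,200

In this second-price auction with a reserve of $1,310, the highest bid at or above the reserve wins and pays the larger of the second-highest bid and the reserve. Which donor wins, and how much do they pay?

Ana pays $4,840

Sorting bids: 4,890 (Ana) > 4,840 (Quinn) > 4,690 (Farah) > 4,430 (Mira) > 4,200 (Omar) > 1,460 (Uma) > …
Ana has the top bid at or above the reserve ($4,890).
max(second-highest $4,840, reserve $1,310) = $4,840; the reserve does not bind.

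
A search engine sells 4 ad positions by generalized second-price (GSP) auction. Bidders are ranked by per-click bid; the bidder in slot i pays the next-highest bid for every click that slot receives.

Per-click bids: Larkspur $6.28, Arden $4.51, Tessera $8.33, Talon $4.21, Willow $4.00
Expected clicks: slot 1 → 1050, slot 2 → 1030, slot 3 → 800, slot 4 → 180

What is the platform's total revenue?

Total revenue: $15327.30

Ranked by bid: $8.33 (Tessera) > $6.28 (Larkspur) > $4.51 (Arden) > $4.21 (Talon) > $4.00 (Willow)
Slot 1: Tessera pays $6.28 × 1050 = $6594.00
Slot 2: Larkspur pays $4.51 × 1030 = $4645.30
Slot 3: Arden pays $4.21 × 800 = $3368.00
Slot 4: Talon pays $4.00 × 180 = $720.00
Total = $15327.30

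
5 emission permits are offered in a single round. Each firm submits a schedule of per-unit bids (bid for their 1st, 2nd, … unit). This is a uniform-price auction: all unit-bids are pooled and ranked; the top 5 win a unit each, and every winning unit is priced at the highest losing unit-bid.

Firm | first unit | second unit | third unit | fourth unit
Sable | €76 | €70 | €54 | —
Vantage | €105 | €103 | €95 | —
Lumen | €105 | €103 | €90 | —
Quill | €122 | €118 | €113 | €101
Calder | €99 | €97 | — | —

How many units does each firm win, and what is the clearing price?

All unit-bids, highest first — top 5: 122 (Quill-1), 118 (Quill-2), 113 (Quill-3), 105 (Vantage-1), 105 (Lumen-1)
The (k+1)-th unit-bid is €103.
Allocation: Lumen 1, Quill 3, Vantage 1.

Lumen 1, Quill 3, Vantage 1; clearing price €103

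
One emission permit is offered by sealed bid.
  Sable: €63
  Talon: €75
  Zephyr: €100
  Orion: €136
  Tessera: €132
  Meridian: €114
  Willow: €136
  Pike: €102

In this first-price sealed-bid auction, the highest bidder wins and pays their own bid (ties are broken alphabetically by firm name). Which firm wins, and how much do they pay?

Bids in order: 136 (Orion) > 136 (Willow) > 132 (Tessera) > 114 (Meridian) > 102 (Pike) > 100 (Zephyr) > …
Orion and Willow tie at €136; tie-break gives it to Orion.
Orion has the highest bid and pays exactly that: €136.

Orion pays €136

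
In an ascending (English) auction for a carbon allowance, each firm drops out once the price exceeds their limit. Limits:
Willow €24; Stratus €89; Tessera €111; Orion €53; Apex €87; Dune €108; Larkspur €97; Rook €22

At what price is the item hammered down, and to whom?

Tessera wins at €108

Ascending (English) auction: the price rises until one bidder remains; the winner pays the price at which the last rival dropped out.
Limits ranked: 111 (Tessera) > 108 (Dune) > 97 (Larkspur) > 89 (Stratus) > 87 (Apex) > 53 (Orion) > …
Dune is the last rival to drop out, at €108; Tessera remains and wins at that price.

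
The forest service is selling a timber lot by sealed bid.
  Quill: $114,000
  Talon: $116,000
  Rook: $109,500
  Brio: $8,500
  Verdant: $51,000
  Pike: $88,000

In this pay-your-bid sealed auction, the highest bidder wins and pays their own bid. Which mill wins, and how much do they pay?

Talon pays $116,000

Bids in order: 116,000 (Talon) > 114,000 (Quill) > 109,500 (Rook) > 88,000 (Pike) > 51,000 (Verdant) > 8,500 (Brio)
First-price: Talon pays what they bid, $116,000.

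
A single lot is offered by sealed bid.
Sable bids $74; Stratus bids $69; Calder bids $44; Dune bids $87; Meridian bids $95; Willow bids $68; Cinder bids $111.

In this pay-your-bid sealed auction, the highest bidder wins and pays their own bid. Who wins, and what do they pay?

Sorting bids: 111 (Cinder) > 95 (Meridian) > 87 (Dune) > 74 (Sable) > 69 (Stratus) > 68 (Willow) > …
First-price: Cinder pays what they bid, $111.

Cinder pays $111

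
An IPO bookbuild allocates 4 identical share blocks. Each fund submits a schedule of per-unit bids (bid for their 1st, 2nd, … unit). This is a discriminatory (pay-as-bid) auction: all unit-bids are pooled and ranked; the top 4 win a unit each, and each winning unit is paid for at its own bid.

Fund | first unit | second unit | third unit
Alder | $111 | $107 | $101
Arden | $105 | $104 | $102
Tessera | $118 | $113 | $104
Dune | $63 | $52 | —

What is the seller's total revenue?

All unit-bids, highest first — top 4: 118 (Tessera-1), 113 (Tessera-2), 111 (Alder-1), 107 (Alder-2)
Next rejected bid: $105 (not a price — pay-as-bid).
Each winning unit pays its own bid.
Revenue = 118 + 113 + 111 + 107 = $449.

Total revenue: $449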